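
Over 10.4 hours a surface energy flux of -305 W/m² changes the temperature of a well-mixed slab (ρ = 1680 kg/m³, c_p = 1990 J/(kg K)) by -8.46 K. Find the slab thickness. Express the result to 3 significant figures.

Heat input Q = F Δt = -305 × 37400 s = -1.14×10^7 J/m².
Required areal heat capacity C = Q / ΔT = 1.35×10^6 J/(m²·K).
Depth D = C / (ρ c_p) = 1.35×10^6 / (1680 × 1990) = 0.404 m.

0.404 m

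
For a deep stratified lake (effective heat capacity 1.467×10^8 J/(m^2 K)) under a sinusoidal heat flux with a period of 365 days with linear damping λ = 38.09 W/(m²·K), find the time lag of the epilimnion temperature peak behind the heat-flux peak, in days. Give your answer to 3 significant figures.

38.0 days

Areal heat capacity C = 1.467×10^8 J/(m^2 K) (given).
ω = 2π / 3.15×10^7 s = 1.99×10^-7 s⁻¹.
Phase lag φ = arctan(Cω/λ) = arctan(29.2/38.09) = 0.655 rad.
Time lag = φ / ω = 0.655 / 1.99×10^-7 = 3.29×10^6 s = 38.0 days.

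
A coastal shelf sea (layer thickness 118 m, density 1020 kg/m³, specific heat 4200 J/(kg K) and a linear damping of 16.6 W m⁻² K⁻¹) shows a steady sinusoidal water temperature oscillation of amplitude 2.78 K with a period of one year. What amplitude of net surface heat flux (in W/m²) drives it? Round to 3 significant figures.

284

Areal heat capacity C = ρ c_p D = 1020 × 4200 × 118 = 5.06×10^8 J/(m^2 K).
ω = 2π / 3.15×10^7 s = 1.99×10^-7 s⁻¹.
√((Cω)² + λ²) = √((101)² + 16.6²) = 102 W/(m²·K).
F₀ = A × √((Cω)²+λ²) = 2.78 × 102 = 284 W/m².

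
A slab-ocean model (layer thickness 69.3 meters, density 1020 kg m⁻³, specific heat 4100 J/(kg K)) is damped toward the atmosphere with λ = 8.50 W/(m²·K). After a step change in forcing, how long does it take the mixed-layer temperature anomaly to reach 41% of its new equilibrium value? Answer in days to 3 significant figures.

208 days

Areal heat capacity C = ρ c_p D = 1020 × 4100 × 69.3 = 2.90×10^8 J/(m²·K).
τ = C / λ = 2.90×10^8 / 8.50 = 3.41×10^7 s.
Fraction reached: 1 − e^(−t/τ) = 0.41 ⇒ t = −τ ln(1 − 0.41) = τ × 0.528.
t = 1.80×10^7 s = 208 days.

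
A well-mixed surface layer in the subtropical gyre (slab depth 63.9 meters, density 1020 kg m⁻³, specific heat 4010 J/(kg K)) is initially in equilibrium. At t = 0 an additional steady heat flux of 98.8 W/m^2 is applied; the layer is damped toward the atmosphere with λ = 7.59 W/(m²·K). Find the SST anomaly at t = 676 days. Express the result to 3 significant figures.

Areal heat capacity C = ρ c_p D = 1020 × 4010 × 63.9 = 2.61×10^8 J/(m²·K).
τ = C / λ = 2.61×10^8 / 7.59 = 3.44×10^7 s.
Equilibrium anomaly ΔT_eq = F / λ = 98.8 / 7.59 = 13.0 K.
t = 676 days = 5.84×10^7 s, so t/τ = 1.70.
ΔT(t) = ΔT_eq (1 − e^(−t/τ)) = 13.0 × (1 − e^−1.70) = 10.6 K.

10.6 K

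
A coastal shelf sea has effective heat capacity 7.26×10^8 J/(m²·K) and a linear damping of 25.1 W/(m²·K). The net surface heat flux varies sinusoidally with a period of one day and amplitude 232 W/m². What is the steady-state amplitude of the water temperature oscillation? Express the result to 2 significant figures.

Areal heat capacity C = 7.26×10^8 J/(m²·K) (given).
Angular frequency ω = 2π / T = 2π / 86400 s = 7.27×10^-5 s⁻¹.
√((Cω)² + λ²) = √((52800)² + 25.1²) = 52800 W/(m²·K).
Amplitude A = F₀ / √((Cω)²+λ²) = 232 / 52800 = 0.00439 K.

0.0044 K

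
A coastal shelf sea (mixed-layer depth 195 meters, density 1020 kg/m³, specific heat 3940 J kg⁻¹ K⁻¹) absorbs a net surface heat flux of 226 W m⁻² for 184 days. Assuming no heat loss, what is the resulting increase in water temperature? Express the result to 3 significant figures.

4.58 K

Areal heat capacity C = ρ c_p D = 1020 × 3940 × 195 = 7.84×10^8 J/(m²·K).
Net heat input Q = F Δt = 226 × (184 days × 86400 s/day) = 3.59×10^9 J/m².
ΔT = Q / C = 3.59×10^9 / 7.84×10^8 = 4.58 K.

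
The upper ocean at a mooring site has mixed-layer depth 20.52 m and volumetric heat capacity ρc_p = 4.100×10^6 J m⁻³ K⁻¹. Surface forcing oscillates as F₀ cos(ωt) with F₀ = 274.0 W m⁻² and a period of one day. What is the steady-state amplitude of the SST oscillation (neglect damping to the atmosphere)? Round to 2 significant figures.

Areal heat capacity C = ρc_p × D = 4.100×10^6 × 20.52 = 8.41×10^7 J/(m²·K).
Angular frequency ω = 2π / T = 2π / 86400 s = 7.27×10^-5 s⁻¹.
Cω = 8.41×10^7 × 7.27×10^-5 = 6120 W/(m²·K).
Amplitude A = F₀ / (Cω) = 274.0 / 6120 = 0.0448 K.

0.045 K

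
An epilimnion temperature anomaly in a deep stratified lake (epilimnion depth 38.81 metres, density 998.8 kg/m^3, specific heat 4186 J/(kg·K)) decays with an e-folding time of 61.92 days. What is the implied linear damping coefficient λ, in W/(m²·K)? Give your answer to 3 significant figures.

Areal heat capacity C = ρ c_p D = 998.8 × 4186 × 38.81 = 1.62×10^8 J/(m²·K).
τ = 61.92 days = 5.35×10^6 s.
λ = C / τ = 1.62×10^8 / 5.35×10^6 = 30.3 W/(m²·K).

30.3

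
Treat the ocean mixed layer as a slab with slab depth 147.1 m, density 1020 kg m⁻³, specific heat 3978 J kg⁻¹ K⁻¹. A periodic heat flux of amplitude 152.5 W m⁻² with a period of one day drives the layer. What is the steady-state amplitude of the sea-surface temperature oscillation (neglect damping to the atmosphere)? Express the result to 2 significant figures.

0.0035 K

Areal heat capacity C = ρ c_p D = 1020 × 3978 × 147.1 = 5.97×10^8 J/(m²·K).
Angular frequency ω = 2π / T = 2π / 86400 s = 7.27×10^-5 s⁻¹.
Cω = 5.97×10^8 × 7.27×10^-5 = 43400 W/(m²·K).
Amplitude A = F₀ / (Cω) = 152.5 / 43400 = 0.00351 K.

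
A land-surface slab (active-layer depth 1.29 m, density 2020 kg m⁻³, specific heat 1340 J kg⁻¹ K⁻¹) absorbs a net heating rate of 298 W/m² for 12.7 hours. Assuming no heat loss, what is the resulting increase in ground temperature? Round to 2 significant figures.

Areal heat capacity C = ρ c_p D = 2020 × 1340 × 1.29 = 3.49×10^6 J m⁻² K⁻¹.
Net heat input Q = F Δt = 298 × (12.7 hours × 3600 s/hour) = 1.36×10^7 J/m².
ΔT = Q / C = 1.36×10^7 / 3.49×10^6 = 3.90 K.

3.9 K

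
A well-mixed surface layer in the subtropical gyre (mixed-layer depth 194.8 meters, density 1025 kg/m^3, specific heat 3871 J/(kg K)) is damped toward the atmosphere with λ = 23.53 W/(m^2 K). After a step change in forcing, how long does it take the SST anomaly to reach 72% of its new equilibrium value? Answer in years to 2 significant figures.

1.3 years

Areal heat capacity C = ρ c_p D = 1025 × 3871 × 194.8 = 7.73×10^8 J m⁻² K⁻¹.
τ = C / λ = 7.73×10^8 / 23.53 = 3.28×10^7 s.
Fraction reached: 1 − e^(−t/τ) = 0.72 ⇒ t = −τ ln(1 − 0.72) = τ × 1.27.
t = 4.18×10^7 s = 1.33 years.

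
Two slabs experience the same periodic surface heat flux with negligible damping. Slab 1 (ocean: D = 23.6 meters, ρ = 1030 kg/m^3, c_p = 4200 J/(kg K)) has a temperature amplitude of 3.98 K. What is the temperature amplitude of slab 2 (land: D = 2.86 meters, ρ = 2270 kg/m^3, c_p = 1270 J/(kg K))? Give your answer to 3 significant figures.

49.3 K

C_ocean = 1.02×10^8 J/(m²·K); C_land = 8.25×10^6 J/(m²·K).
A ∝ 1/C ⇒ A_land = A_ocean × C_ocean/C_land = 3.98 × 12.4 = 49.3 K.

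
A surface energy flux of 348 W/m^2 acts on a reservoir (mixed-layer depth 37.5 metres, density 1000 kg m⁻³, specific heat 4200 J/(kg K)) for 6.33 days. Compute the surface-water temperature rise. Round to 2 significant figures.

Areal heat capacity C = ρ c_p D = 1000 × 4200 × 37.5 = 1.58×10^8 J m⁻² K⁻¹.
Net heat input Q = F Δt = 348 × (6.33 days × 86400 s/day) = 1.90×10^8 J/m².
ΔT = Q / C = 1.90×10^8 / 1.58×10^8 = 1.21 K.

1.2 K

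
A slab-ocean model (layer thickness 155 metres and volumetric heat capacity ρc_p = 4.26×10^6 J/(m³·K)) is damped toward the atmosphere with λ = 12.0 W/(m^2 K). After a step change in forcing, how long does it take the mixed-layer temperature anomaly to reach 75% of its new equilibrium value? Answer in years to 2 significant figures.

Areal heat capacity C = ρc_p × D = 4.26×10^6 × 155 = 6.60×10^8 J/(m²·K).
τ = C / λ = 6.60×10^8 / 12.0 = 5.50×10^7 s.
Fraction reached: 1 − e^(−t/τ) = 0.75 ⇒ t = −τ ln(1 − 0.75) = τ × 1.39.
t = 7.63×10^7 s = 2.42 years.

2.4 years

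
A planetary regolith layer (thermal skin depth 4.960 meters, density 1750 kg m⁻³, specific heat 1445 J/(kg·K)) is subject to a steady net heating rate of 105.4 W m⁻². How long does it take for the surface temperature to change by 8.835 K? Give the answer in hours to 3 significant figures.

Areal heat capacity C = ρ c_p D = 1750 × 1445 × 4.960 = 1.25×10^7 J/(m²·K).
Time required: Δt = C ΔT / F = 1.25×10^7 × 8.835 / 105.4 = 1.05×10^6 s.
In hours: 1.05×10^6 s / (3600 s/hour) = 292 hours.

292 hours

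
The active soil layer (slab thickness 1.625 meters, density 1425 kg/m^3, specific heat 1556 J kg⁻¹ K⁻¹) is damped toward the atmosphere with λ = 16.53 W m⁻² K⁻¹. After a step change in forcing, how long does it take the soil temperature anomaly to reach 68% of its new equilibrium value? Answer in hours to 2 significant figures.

69 hours

Areal heat capacity C = ρ c_p D = 1425 × 1556 × 1.625 = 3.60×10^6 J/(m²·K).
τ = C / λ = 3.60×10^6 / 16.53 = 2.18×10^5 s.
Fraction reached: 1 − e^(−t/τ) = 0.68 ⇒ t = −τ ln(1 − 0.68) = τ × 1.14.
t = 2.48×10^5 s = 69.0 hours.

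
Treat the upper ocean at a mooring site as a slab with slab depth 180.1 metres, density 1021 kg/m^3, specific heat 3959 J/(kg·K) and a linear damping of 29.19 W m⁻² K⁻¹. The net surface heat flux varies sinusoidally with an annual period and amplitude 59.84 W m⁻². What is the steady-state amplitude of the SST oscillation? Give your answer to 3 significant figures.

Areal heat capacity C = ρ c_p D = 1021 × 3959 × 180.1 = 7.28×10^8 J m⁻² K⁻¹.
Angular frequency ω = 2π / T = 2π / 3.15×10^7 s = 1.99×10^-7 s⁻¹.
√((Cω)² + λ²) = √((145)² + 29.19²) = 148 W/(m²·K).
Amplitude A = F₀ / √((Cω)²+λ²) = 59.84 / 148 = 0.404 K.

0.404 K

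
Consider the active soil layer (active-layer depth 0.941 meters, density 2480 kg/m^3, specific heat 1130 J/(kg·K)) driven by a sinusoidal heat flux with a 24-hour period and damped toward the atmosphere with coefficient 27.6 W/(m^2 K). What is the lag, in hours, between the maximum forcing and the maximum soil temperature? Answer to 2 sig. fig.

Areal heat capacity C = ρ c_p D = 2480 × 1130 × 0.941 = 2.64×10^6 J/(m²·K).
ω = 2π / 86400 s = 7.27×10^-5 s⁻¹.
Phase lag φ = arctan(Cω/λ) = arctan(192/27.6) = 1.43 rad.
Time lag = φ / ω = 1.43 / 7.27×10^-5 = 19600 s = 5.45 hours.

5.5 hours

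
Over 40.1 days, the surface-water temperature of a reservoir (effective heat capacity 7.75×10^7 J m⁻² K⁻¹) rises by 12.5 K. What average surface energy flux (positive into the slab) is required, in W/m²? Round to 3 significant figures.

Areal heat capacity C = 7.75×10^7 J m⁻² K⁻¹ (given).
Required heat per unit area: Q = C ΔT = 7.75×10^7 × 12.5 = 9.69×10^8 J/m².
Flux F = Q / Δt = 9.69×10^8 / 3.46×10^6 s = 280 W/m².

280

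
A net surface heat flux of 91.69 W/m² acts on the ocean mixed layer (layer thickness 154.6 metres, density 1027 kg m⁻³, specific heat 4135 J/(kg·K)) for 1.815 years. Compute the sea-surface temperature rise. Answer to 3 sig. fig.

8.00 K

Areal heat capacity C = ρ c_p D = 1027 × 4135 × 154.6 = 6.57×10^8 J m⁻² K⁻¹.
Net heat input Q = F Δt = 91.69 × (1.815 years × 3.156×10^7 s/year) = 5.25×10^9 J/m².
ΔT = Q / C = 5.25×10^9 / 6.57×10^8 = 8.00 K.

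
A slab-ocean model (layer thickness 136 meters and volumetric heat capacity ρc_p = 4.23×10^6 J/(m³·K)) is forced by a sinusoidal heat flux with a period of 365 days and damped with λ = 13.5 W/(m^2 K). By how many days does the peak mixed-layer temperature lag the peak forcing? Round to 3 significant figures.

Areal heat capacity C = ρc_p × D = 4.23×10^6 × 136 = 5.75×10^8 J/(m^2 K).
ω = 2π / 3.15×10^7 s = 1.99×10^-7 s⁻¹.
Phase lag φ = arctan(Cω/λ) = arctan(115/13.5) = 1.45 rad.
Time lag = φ / ω = 1.45 / 1.99×10^-7 = 7.30×10^6 s = 84.4 days.

84.4 days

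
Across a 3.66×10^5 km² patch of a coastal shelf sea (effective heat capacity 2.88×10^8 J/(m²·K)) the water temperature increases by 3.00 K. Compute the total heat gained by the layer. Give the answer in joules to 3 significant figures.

Areal heat capacity C = 2.88×10^8 J/(m²·K) (given).
Heat per unit area: q = C ΔT = 2.88×10^8 × 3.00 = 8.64×10^8 J/m².
Total heat: Q = q × A = 8.64×10^8 × (3.66×10^5 × 10⁶ m²) = 3.16×10^20 J.

3.16×10^20 J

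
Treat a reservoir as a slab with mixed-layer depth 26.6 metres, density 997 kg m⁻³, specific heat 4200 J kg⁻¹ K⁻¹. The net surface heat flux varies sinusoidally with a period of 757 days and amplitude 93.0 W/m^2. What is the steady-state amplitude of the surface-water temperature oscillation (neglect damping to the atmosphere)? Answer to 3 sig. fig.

8.69 K

Areal heat capacity C = ρ c_p D = 997 × 4200 × 26.6 = 1.11×10^8 J/(m²·K).
Angular frequency ω = 2π / T = 2π / 6.54×10^7 s = 9.61×10^-8 s⁻¹.
Cω = 1.11×10^8 × 9.61×10^-8 = 10.7 W/(m²·K).
Amplitude A = F₀ / (Cω) = 93.0 / 10.7 = 8.69 K.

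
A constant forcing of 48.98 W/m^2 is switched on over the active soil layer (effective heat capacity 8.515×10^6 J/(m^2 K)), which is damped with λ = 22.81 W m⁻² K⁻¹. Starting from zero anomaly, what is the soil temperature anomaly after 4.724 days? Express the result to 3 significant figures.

Areal heat capacity C = 8.515×10^6 J/(m^2 K) (given).
τ = C / λ = 8.52×10^6 / 22.81 = 3.73×10^5 s.
Equilibrium anomaly ΔT_eq = F / λ = 48.98 / 22.81 = 2.15 K.
t = 4.724 days = 4.08×10^5 s, so t/τ = 1.09.
ΔT(t) = ΔT_eq (1 − e^(−t/τ)) = 2.15 × (1 − e^−1.09) = 1.43 K.

1.43 K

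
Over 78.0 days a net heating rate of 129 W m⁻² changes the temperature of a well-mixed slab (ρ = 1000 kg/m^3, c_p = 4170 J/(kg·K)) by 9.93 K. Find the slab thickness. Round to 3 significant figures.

Heat input Q = F Δt = 129 × 6.74×10^6 s = 8.69×10^8 J/m².
Required areal heat capacity C = Q / ΔT = 8.75×10^7 J/(m²·K).
Depth D = C / (ρ c_p) = 8.75×10^7 / (1000 × 4170) = 21.0 m.

21.0 m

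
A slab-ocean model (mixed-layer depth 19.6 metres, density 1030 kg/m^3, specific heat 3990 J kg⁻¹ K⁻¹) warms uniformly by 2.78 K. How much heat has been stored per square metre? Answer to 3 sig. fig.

2.24×10^8

Areal heat capacity C = ρ c_p D = 1030 × 3990 × 19.6 = 8.06×10^7 J/(m^2 K).
ΔQ = C ΔT = 8.06×10^7 × 2.78 = 2.24×10^8 J/m².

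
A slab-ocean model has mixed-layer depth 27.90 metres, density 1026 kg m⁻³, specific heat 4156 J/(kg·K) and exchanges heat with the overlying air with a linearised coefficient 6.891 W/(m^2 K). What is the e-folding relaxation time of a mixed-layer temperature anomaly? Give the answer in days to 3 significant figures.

200 days

Areal heat capacity C = ρ c_p D = 1026 × 4156 × 27.90 = 1.19×10^8 J/(m^2 K).
Relaxation time τ = C / λ = 1.19×10^8 / 6.891 = 1.73×10^7 s.
In days: 1.73×10^7 s / (86400 s/day) = 200 days.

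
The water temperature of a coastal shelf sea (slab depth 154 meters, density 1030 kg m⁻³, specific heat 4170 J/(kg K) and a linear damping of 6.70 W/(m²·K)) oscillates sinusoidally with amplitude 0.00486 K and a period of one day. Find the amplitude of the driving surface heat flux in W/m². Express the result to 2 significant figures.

Areal heat capacity C = ρ c_p D = 1030 × 4170 × 154 = 6.61×10^8 J/(m²·K).
ω = 2π / 86400 s = 7.27×10^-5 s⁻¹.
√((Cω)² + λ²) = √((48100)² + 6.70²) = 48100 W/(m²·K).
F₀ = A × √((Cω)²+λ²) = 0.00486 × 48100 = 234 W/m².

230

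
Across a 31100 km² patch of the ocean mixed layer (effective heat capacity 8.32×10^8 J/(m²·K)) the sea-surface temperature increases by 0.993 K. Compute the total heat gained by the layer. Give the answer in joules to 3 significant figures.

2.57×10^19 J

Areal heat capacity C = 8.32×10^8 J/(m²·K) (given).
Heat per unit area: q = C ΔT = 8.32×10^8 × 0.993 = 8.26×10^8 J/m².
Total heat: Q = q × A = 8.26×10^8 × (31100 × 10⁶ m²) = 2.57×10^19 J.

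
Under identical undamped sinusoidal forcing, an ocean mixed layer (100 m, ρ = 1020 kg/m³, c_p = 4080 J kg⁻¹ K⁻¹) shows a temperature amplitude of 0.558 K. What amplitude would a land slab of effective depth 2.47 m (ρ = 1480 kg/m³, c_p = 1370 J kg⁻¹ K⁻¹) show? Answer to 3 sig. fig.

46.4 K

C_ocean = 4.16×10^8 J/(m²·K); C_land = 5.01×10^6 J/(m²·K).
A ∝ 1/C ⇒ A_land = A_ocean × C_ocean/C_land = 0.558 × 83.1 = 46.4 K.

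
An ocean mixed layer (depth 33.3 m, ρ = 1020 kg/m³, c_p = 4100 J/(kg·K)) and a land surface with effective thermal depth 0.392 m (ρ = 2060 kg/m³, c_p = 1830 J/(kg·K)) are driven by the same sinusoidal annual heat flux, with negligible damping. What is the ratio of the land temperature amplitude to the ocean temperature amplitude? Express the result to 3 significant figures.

C_ocean = 1020 × 4100 × 33.3 = 1.39×10^8 J/(m²·K).
C_land = 2060 × 1830 × 0.392 = 1.48×10^6 J/(m²·K).
Undamped amplitude ∝ 1/C, so A_land/A_ocean = C_ocean/C_land = 94.2.

94.2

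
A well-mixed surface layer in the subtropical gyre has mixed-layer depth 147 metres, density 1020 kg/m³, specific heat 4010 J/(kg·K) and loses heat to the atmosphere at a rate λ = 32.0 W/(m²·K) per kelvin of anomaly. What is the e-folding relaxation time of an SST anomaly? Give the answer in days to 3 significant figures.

Areal heat capacity C = ρ c_p D = 1020 × 4010 × 147 = 6.01×10^8 J/(m²·K).
Relaxation time τ = C / λ = 6.01×10^8 / 32.0 = 1.88×10^7 s.
In days: 1.88×10^7 s / (86400 s/day) = 217 days.

217 days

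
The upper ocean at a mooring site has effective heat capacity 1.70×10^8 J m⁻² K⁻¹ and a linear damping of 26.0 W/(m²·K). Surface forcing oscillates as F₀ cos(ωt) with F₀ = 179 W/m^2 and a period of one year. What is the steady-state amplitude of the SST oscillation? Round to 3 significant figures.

4.19 K

Areal heat capacity C = 1.70×10^8 J m⁻² K⁻¹ (given).
Angular frequency ω = 2π / T = 2π / 3.15×10^7 s = 1.99×10^-7 s⁻¹.
√((Cω)² + λ²) = √((33.9)² + 26.0²) = 42.7 W/(m²·K).
Amplitude A = F₀ / √((Cω)²+λ²) = 179 / 42.7 = 4.19 K.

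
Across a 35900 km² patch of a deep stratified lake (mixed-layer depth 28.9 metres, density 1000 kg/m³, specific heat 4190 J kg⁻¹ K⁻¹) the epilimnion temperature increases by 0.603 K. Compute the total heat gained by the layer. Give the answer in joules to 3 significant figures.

2.62×10^18 J

Areal heat capacity C = ρ c_p D = 1000 × 4190 × 28.9 = 1.21×10^8 J/(m^2 K).
Heat per unit area: q = C ΔT = 1.21×10^8 × 0.603 = 7.30×10^7 J/m².
Total heat: Q = q × A = 7.30×10^7 × (35900 × 10⁶ m²) = 2.62×10^18 J.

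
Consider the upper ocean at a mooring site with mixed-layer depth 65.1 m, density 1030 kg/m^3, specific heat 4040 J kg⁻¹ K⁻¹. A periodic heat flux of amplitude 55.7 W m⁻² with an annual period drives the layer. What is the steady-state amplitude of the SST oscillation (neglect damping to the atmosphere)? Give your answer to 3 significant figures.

Areal heat capacity C = ρ c_p D = 1030 × 4040 × 65.1 = 2.71×10^8 J/(m^2 K).
Angular frequency ω = 2π / T = 2π / 3.15×10^7 s = 1.99×10^-7 s⁻¹.
Cω = 2.71×10^8 × 1.99×10^-7 = 54.0 W/(m²·K).
Amplitude A = F₀ / (Cω) = 55.7 / 54.0 = 1.03 K.

1.03 K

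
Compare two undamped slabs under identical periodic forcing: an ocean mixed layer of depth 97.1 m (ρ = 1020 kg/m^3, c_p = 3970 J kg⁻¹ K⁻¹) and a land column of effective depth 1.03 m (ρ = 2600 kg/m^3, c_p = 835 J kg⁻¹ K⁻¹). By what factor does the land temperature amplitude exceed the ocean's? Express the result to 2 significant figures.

180

C_ocean = 1020 × 3970 × 97.1 = 3.93×10^8 J/(m²·K).
C_land = 2600 × 835 × 1.03 = 2.24×10^6 J/(m²·K).
Undamped amplitude ∝ 1/C, so A_land/A_ocean = C_ocean/C_land = 176.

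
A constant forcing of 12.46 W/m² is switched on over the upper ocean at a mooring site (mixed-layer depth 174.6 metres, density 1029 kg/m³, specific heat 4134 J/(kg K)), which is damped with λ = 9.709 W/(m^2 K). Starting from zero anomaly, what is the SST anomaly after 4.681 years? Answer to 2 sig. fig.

Areal heat capacity C = ρ c_p D = 1029 × 4134 × 174.6 = 7.43×10^8 J m⁻² K⁻¹.
τ = C / λ = 7.43×10^8 / 9.709 = 7.65×10^7 s.
Equilibrium anomaly ΔT_eq = F / λ = 12.46 / 9.709 = 1.28 K.
t = 4.681 years = 1.48×10^8 s, so t/τ = 1.93.
ΔT(t) = ΔT_eq (1 − e^(−t/τ)) = 1.28 × (1 − e^−1.93) = 1.10 K.

1.1 K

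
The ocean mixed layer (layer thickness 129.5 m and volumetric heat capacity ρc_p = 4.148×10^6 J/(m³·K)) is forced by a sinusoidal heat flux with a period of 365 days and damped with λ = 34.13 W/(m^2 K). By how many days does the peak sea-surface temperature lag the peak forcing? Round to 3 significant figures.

Areal heat capacity C = ρc_p × D = 4.148×10^6 × 129.5 = 5.37×10^8 J/(m^2 K).
ω = 2π / 3.15×10^7 s = 1.99×10^-7 s⁻¹.
Phase lag φ = arctan(Cω/λ) = arctan(107/34.13) = 1.26 rad.
Time lag = φ / ω = 1.26 / 1.99×10^-7 = 6.33×10^6 s = 73.3 days.

73.3 days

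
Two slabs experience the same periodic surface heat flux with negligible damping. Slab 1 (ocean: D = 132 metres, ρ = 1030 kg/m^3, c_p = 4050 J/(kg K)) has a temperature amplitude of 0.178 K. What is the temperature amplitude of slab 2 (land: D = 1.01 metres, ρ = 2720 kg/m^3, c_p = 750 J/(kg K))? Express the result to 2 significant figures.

C_ocean = 5.51×10^8 J/(m²·K); C_land = 2.06×10^6 J/(m²·K).
A ∝ 1/C ⇒ A_land = A_ocean × C_ocean/C_land = 0.178 × 267 = 47.6 K.

48 K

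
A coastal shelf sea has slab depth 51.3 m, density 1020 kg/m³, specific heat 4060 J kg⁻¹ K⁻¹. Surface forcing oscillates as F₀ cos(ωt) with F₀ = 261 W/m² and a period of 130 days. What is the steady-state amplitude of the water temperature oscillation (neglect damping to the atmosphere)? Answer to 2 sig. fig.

2.2 K

Areal heat capacity C = ρ c_p D = 1020 × 4060 × 51.3 = 2.12×10^8 J m⁻² K⁻¹.
Angular frequency ω = 2π / T = 2π / 1.12×10^7 s = 5.59×10^-7 s⁻¹.
Cω = 2.12×10^8 × 5.59×10^-7 = 119 W/(m²·K).
Amplitude A = F₀ / (Cω) = 261 / 119 = 2.20 K.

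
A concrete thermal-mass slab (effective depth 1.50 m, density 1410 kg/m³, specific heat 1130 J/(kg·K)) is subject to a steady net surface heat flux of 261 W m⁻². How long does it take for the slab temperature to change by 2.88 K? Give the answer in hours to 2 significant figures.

Areal heat capacity C = ρ c_p D = 1410 × 1130 × 1.50 = 2.39×10^6 J/(m²·K).
Time required: Δt = C ΔT / F = 2.39×10^6 × 2.88 / 261 = 26400 s.
In hours: 26400 s / (3600 s/hour) = 7.33 hours.

7.3 hours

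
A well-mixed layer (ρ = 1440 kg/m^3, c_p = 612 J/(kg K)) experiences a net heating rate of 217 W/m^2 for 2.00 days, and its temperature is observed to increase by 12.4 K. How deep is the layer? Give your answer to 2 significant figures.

Heat input Q = F Δt = 217 × 1.73×10^5 s = 3.75×10^7 J/m².
Required areal heat capacity C = Q / ΔT = 3.02×10^6 J/(m²·K).
Depth D = C / (ρ c_p) = 3.02×10^6 / (1440 × 612) = 3.43 m.

3.4 m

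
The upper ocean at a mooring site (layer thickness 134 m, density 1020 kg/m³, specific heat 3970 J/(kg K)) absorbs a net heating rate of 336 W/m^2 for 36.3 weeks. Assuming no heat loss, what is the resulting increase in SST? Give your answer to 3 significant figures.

13.6 K

Areal heat capacity C = ρ c_p D = 1020 × 3970 × 134 = 5.43×10^8 J/(m^2 K).
Net heat input Q = F Δt = 336 × (36.3 weeks × 6.048×10^5 s/week) = 7.38×10^9 J/m².
ΔT = Q / C = 7.38×10^9 / 5.43×10^8 = 13.6 K.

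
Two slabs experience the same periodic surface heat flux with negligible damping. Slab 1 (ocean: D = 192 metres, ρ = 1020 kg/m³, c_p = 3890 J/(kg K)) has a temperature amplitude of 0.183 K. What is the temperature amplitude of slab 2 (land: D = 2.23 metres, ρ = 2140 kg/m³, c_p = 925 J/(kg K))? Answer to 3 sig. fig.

C_ocean = 7.62×10^8 J/(m²·K); C_land = 4.41×10^6 J/(m²·K).
A ∝ 1/C ⇒ A_land = A_ocean × C_ocean/C_land = 0.183 × 173 = 31.6 K.

31.6 K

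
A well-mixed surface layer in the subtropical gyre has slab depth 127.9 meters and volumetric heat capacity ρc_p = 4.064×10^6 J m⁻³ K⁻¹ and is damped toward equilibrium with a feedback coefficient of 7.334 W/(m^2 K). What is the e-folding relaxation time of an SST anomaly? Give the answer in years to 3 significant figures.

2.25 years

Areal heat capacity C = ρc_p × D = 4.064×10^6 × 127.9 = 5.20×10^8 J/(m^2 K).
Relaxation time τ = C / λ = 5.20×10^8 / 7.334 = 7.09×10^7 s.
In years: 7.09×10^7 s / (3.156×10^7 s/year) = 2.25 years.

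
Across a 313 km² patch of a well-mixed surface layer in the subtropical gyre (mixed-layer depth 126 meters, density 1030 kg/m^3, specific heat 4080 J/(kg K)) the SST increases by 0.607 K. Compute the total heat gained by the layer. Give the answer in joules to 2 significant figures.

1.0×10^17 J

Areal heat capacity C = ρ c_p D = 1030 × 4080 × 126 = 5.30×10^8 J/(m²·K).
Heat per unit area: q = C ΔT = 5.30×10^8 × 0.607 = 3.21×10^8 J/m².
Total heat: Q = q × A = 3.21×10^8 × (313 × 10⁶ m²) = 1.01×10^17 J.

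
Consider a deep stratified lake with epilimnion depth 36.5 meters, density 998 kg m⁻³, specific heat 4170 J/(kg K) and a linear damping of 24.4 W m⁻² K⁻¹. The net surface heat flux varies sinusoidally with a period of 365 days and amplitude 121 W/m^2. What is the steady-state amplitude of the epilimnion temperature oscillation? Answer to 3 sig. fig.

3.11 K

Areal heat capacity C = ρ c_p D = 998 × 4170 × 36.5 = 1.52×10^8 J/(m^2 K).
Angular frequency ω = 2π / T = 2π / 3.15×10^7 s = 1.99×10^-7 s⁻¹.
√((Cω)² + λ²) = √((30.3)² + 24.4²) = 38.9 W/(m²·K).
Amplitude A = F₀ / √((Cω)²+λ²) = 121 / 38.9 = 3.11 K.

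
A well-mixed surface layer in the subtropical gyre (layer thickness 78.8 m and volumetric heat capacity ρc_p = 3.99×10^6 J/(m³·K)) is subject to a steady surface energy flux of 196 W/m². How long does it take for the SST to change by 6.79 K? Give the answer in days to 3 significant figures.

Areal heat capacity C = ρc_p × D = 3.99×10^6 × 78.8 = 3.14×10^8 J m⁻² K⁻¹.
Time required: Δt = C ΔT / F = 3.14×10^8 × 6.79 / 196 = 1.09×10^7 s.
In days: 1.09×10^7 s / (86400 s/day) = 126 days.

126 days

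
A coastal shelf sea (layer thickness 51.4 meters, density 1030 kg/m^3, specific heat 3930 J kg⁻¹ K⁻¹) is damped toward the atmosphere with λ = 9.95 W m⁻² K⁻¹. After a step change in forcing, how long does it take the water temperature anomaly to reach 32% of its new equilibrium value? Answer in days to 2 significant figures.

93 days

Areal heat capacity C = ρ c_p D = 1030 × 3930 × 51.4 = 2.08×10^8 J/(m^2 K).
τ = C / λ = 2.08×10^8 / 9.95 = 2.09×10^7 s.
Fraction reached: 1 − e^(−t/τ) = 0.32 ⇒ t = −τ ln(1 − 0.32) = τ × 0.386.
t = 8.06×10^6 s = 93.3 days.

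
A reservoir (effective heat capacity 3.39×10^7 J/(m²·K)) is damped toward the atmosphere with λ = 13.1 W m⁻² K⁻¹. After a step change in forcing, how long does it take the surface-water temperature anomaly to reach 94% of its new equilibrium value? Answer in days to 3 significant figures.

84.3 days

Areal heat capacity C = 3.39×10^7 J/(m²·K) (given).
τ = C / λ = 3.39×10^7 / 13.1 = 2.59×10^6 s.
Fraction reached: 1 − e^(−t/τ) = 0.94 ⇒ t = −τ ln(1 − 0.94) = τ × 2.81.
t = 7.28×10^6 s = 84.3 days.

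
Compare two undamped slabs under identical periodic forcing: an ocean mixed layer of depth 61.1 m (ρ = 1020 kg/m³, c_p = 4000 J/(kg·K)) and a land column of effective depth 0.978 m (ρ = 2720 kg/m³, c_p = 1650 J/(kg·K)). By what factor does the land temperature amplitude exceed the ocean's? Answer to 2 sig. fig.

57

C_ocean = 1020 × 4000 × 61.1 = 2.49×10^8 J/(m²·K).
C_land = 2720 × 1650 × 0.978 = 4.39×10^6 J/(m²·K).
Undamped amplitude ∝ 1/C, so A_land/A_ocean = C_ocean/C_land = 56.8.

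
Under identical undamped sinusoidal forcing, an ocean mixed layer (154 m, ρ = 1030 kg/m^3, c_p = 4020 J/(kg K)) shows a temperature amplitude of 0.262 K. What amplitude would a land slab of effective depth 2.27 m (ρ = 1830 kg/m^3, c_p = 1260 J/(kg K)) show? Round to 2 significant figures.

32 K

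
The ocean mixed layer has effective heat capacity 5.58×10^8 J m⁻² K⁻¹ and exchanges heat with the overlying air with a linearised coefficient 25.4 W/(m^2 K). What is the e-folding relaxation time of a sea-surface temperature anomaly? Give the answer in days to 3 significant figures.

254 days

Areal heat capacity C = 5.58×10^8 J m⁻² K⁻¹ (given).
Relaxation time τ = C / λ = 5.58×10^8 / 25.4 = 2.20×10^7 s.
In days: 2.20×10^7 s / (86400 s/day) = 254 days.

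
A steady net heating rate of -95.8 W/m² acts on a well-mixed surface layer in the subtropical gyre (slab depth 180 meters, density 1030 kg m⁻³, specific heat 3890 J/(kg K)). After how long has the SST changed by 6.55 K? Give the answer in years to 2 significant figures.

Areal heat capacity C = ρ c_p D = 1030 × 3890 × 180 = 7.21×10^8 J/(m^2 K).
Time required: Δt = C ΔT / F = 7.21×10^8 × -6.55 / -95.8 = 4.93×10^7 s.
In years: 4.93×10^7 s / (3.156×10^7 s/year) = 1.56 years.

1.6 years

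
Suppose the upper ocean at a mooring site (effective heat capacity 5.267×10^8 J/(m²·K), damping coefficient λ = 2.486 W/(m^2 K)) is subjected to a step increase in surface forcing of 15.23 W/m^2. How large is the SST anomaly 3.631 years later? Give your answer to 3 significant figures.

Areal heat capacity C = 5.267×10^8 J/(m²·K) (given).
τ = C / λ = 5.27×10^8 / 2.486 = 2.12×10^8 s.
Equilibrium anomaly ΔT_eq = F / λ = 15.23 / 2.486 = 6.13 K.
t = 3.631 years = 1.15×10^8 s, so t/τ = 0.541.
ΔT(t) = ΔT_eq (1 − e^(−t/τ)) = 6.13 × (1 − e^−0.541) = 2.56 K.

2.56 K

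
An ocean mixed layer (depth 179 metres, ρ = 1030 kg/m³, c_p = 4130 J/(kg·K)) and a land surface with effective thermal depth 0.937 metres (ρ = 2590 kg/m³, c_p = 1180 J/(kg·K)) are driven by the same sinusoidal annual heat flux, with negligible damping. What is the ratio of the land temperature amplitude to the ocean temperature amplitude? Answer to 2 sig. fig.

C_ocean = 1030 × 4130 × 179 = 7.61×10^8 J/(m²·K).
C_land = 2590 × 1180 × 0.937 = 2.86×10^6 J/(m²·K).
Undamped amplitude ∝ 1/C, so A_land/A_ocean = C_ocean/C_land = 266.

270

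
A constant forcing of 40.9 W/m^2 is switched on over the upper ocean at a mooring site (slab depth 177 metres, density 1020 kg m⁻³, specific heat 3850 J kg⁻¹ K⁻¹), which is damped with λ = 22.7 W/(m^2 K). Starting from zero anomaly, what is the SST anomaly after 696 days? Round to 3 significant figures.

1.55 K

Areal heat capacity C = ρ c_p D = 1020 × 3850 × 177 = 6.95×10^8 J/(m^2 K).
τ = C / λ = 6.95×10^8 / 22.7 = 3.06×10^7 s.
Equilibrium anomaly ΔT_eq = F / λ = 40.9 / 22.7 = 1.80 K.
t = 696 days = 6.01×10^7 s, so t/τ = 1.96.
ΔT(t) = ΔT_eq (1 − e^(−t/τ)) = 1.80 × (1 − e^−1.96) = 1.55 K.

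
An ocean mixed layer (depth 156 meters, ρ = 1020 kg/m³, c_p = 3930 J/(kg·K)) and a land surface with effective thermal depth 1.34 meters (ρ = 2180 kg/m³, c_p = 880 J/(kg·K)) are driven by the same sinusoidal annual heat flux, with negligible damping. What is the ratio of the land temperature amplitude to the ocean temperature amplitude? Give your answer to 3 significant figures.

243

C_ocean = 1020 × 3930 × 156 = 6.25×10^8 J/(m²·K).
C_land = 2180 × 880 × 1.34 = 2.57×10^6 J/(m²·K).
Undamped amplitude ∝ 1/C, so A_land/A_ocean = C_ocean/C_land = 243.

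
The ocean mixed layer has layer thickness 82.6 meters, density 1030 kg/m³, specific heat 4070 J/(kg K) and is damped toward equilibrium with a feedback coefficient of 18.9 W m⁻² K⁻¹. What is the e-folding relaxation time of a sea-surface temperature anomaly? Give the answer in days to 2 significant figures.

Areal heat capacity C = ρ c_p D = 1030 × 4070 × 82.6 = 3.46×10^8 J m⁻² K⁻¹.
Relaxation time τ = C / λ = 3.46×10^8 / 18.9 = 1.83×10^7 s.
In days: 1.83×10^7 s / (86400 s/day) = 212 days.

210 days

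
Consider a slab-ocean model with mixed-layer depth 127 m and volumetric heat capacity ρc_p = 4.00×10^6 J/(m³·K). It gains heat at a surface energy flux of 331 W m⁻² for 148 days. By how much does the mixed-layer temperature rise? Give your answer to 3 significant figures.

8.33 K

Areal heat capacity C = ρc_p × D = 4.00×10^6 × 127 = 5.08×10^8 J/(m^2 K).
Net heat input Q = F Δt = 331 × (148 days × 86400 s/day) = 4.23×10^9 J/m².
ΔT = Q / C = 4.23×10^9 / 5.08×10^8 = 8.33 K.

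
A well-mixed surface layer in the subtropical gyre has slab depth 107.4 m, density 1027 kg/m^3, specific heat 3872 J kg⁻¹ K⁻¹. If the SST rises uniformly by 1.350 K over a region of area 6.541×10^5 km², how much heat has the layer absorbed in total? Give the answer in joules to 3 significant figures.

Areal heat capacity C = ρ c_p D = 1027 × 3872 × 107.4 = 4.27×10^8 J/(m^2 K).
Heat per unit area: q = C ΔT = 4.27×10^8 × 1.350 = 5.77×10^8 J/m².
Total heat: Q = q × A = 5.77×10^8 × (6.541×10^5 × 10⁶ m²) = 3.77×10^20 J.

3.77×10^20 J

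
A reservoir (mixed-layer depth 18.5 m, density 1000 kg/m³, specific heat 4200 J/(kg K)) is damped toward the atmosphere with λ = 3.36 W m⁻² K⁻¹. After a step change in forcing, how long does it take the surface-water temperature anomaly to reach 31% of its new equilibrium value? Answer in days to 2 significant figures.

99 days

Areal heat capacity C = ρ c_p D = 1000 × 4200 × 18.5 = 7.77×10^7 J/(m²·K).
τ = C / λ = 7.77×10^7 / 3.36 = 2.31×10^7 s.
Fraction reached: 1 − e^(−t/τ) = 0.31 ⇒ t = −τ ln(1 − 0.31) = τ × 0.371.
t = 8.58×10^6 s = 99.3 days.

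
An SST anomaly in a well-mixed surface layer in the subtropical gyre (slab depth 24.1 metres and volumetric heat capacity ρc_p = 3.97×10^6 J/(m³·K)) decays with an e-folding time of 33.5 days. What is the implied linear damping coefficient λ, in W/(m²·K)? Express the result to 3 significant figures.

Areal heat capacity C = ρc_p × D = 3.97×10^6 × 24.1 = 9.57×10^7 J/(m²·K).
τ = 33.5 days = 2.89×10^6 s.
λ = C / τ = 9.57×10^7 / 2.89×10^6 = 33.1 W/(m²·K).

33.1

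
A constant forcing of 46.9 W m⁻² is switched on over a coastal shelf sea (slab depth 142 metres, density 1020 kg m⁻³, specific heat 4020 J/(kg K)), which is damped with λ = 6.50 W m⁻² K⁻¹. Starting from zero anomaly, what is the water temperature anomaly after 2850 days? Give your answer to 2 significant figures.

Areal heat capacity C = ρ c_p D = 1020 × 4020 × 142 = 5.82×10^8 J/(m²·K).
τ = C / λ = 5.82×10^8 / 6.50 = 8.96×10^7 s.
Equilibrium anomaly ΔT_eq = F / λ = 46.9 / 6.50 = 7.22 K.
t = 2850 days = 2.46×10^8 s, so t/τ = 2.75.
ΔT(t) = ΔT_eq (1 − e^(−t/τ)) = 7.22 × (1 − e^−2.75) = 6.75 K.

6.8 K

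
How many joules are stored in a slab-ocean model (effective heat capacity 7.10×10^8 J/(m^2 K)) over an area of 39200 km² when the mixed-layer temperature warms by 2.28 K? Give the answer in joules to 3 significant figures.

6.35×10^19 J

Areal heat capacity C = 7.10×10^8 J/(m^2 K) (given).
Heat per unit area: q = C ΔT = 7.10×10^8 × 2.28 = 1.62×10^9 J/m².
Total heat: Q = q × A = 1.62×10^9 × (39200 × 10⁶ m²) = 6.35×10^19 J.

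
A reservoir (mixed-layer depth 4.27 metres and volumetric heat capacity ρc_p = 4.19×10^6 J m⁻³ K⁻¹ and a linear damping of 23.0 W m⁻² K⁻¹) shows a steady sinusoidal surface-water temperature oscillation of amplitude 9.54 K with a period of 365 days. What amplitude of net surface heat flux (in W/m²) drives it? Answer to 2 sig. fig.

220

Areal heat capacity C = ρc_p × D = 4.19×10^6 × 4.27 = 1.79×10^7 J m⁻² K⁻¹.
ω = 2π / 3.15×10^7 s = 1.99×10^-7 s⁻¹.
√((Cω)² + λ²) = √((3.56)² + 23.0²) = 23.3 W/(m²·K).
F₀ = A × √((Cω)²+λ²) = 9.54 × 23.3 = 222 W/m².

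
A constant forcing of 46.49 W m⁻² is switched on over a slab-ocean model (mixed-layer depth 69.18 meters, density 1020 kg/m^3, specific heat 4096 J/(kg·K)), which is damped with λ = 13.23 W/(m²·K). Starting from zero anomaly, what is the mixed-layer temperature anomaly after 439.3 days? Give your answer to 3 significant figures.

Areal heat capacity C = ρ c_p D = 1020 × 4096 × 69.18 = 2.89×10^8 J/(m^2 K).
τ = C / λ = 2.89×10^8 / 13.23 = 2.18×10^7 s.
Equilibrium anomaly ΔT_eq = F / λ = 46.49 / 13.23 = 3.51 K.
t = 439.3 days = 3.80×10^7 s, so t/τ = 1.74.
ΔT(t) = ΔT_eq (1 − e^(−t/τ)) = 3.51 × (1 − e^−1.74) = 2.90 K.

2.90 K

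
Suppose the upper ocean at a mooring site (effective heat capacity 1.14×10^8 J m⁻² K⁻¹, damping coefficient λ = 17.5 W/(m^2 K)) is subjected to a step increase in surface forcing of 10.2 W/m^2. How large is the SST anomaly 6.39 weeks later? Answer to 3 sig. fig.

0.261 K

Areal heat capacity C = 1.14×10^8 J m⁻² K⁻¹ (given).
τ = C / λ = 1.14×10^8 / 17.5 = 6.51×10^6 s.
Equilibrium anomaly ΔT_eq = F / λ = 10.2 / 17.5 = 0.583 K.
t = 6.39 weeks = 3.86×10^6 s, so t/τ = 0.593.
ΔT(t) = ΔT_eq (1 − e^(−t/τ)) = 0.583 × (1 − e^−0.593) = 0.261 K.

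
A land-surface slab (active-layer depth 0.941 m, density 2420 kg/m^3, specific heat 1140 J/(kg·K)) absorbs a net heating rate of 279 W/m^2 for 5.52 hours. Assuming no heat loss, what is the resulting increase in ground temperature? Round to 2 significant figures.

2.1 K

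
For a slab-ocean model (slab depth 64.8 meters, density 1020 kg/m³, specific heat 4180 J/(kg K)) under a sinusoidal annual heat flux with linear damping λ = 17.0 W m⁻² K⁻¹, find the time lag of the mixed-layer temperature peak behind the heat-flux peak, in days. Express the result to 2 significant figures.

Areal heat capacity C = ρ c_p D = 1020 × 4180 × 64.8 = 2.76×10^8 J m⁻² K⁻¹.
ω = 2π / 3.15×10^7 s = 1.99×10^-7 s⁻¹.
Phase lag φ = arctan(Cω/λ) = arctan(55.0/17.0) = 1.27 rad.
Time lag = φ / ω = 1.27 / 1.99×10^-7 = 6.38×10^6 s = 73.8 days.

74 days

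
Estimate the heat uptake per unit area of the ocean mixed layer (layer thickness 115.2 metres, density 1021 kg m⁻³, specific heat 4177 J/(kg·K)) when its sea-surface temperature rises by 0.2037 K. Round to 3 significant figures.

1.00×10^8

Areal heat capacity C = ρ c_p D = 1021 × 4177 × 115.2 = 4.91×10^8 J/(m²·K).
ΔQ = C ΔT = 4.91×10^8 × 0.2037 = 1.00×10^8 J/m².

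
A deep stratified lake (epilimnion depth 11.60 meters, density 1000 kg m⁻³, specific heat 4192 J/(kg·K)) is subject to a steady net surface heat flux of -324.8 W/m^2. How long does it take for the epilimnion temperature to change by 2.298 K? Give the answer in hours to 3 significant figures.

Areal heat capacity C = ρ c_p D = 1000 × 4192 × 11.60 = 4.86×10^7 J/(m^2 K).
Time required: Δt = C ΔT / F = 4.86×10^7 × -2.298 / -324.8 = 3.44×10^5 s.
In hours: 3.44×10^5 s / (3600 s/hour) = 95.6 hours.

95.6 hours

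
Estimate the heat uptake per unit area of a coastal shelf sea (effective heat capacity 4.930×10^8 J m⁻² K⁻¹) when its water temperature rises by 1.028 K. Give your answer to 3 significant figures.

5.07×10^8

Areal heat capacity C = 4.930×10^8 J m⁻² K⁻¹ (given).
ΔQ = C ΔT = 4.93×10^8 × 1.028 = 5.07×10^8 J/m².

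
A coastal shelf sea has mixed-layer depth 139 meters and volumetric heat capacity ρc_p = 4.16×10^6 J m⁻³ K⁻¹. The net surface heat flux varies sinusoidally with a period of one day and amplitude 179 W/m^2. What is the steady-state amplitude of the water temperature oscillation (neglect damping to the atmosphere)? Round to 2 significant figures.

Areal heat capacity C = ρc_p × D = 4.16×10^6 × 139 = 5.78×10^8 J/(m^2 K).
Angular frequency ω = 2π / T = 2π / 86400 s = 7.27×10^-5 s⁻¹.
Cω = 5.78×10^8 × 7.27×10^-5 = 42100 W/(m²·K).
Amplitude A = F₀ / (Cω) = 179 / 42100 = 0.00426 K.

0.0043 K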